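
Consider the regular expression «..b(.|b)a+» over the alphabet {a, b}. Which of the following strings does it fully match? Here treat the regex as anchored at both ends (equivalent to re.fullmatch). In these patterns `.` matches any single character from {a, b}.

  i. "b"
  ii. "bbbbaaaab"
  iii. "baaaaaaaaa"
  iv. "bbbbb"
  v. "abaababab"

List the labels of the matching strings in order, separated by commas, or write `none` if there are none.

none

i → no match — must end with "a"
ii → no match — must end with "a"
iii → no match
iv → no match — must end with "a"
v → no match — must end with "a"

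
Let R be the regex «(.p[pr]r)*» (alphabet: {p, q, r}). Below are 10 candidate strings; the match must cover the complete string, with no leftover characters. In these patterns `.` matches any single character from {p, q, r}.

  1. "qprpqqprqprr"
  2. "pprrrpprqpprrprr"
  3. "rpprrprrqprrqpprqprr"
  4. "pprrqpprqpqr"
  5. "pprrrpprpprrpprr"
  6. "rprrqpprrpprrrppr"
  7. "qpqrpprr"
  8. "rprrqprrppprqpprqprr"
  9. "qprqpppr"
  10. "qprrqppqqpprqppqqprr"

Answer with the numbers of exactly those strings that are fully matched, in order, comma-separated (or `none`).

2, 3, 5, 8

1. "qprpqqprqprr" → no match
2 → match
3 → match
4. "pprrqpprqpqr" → no match
5 → match
6 → no match
7. "qpqrpprr" → no match
8 → match
9. "qprqpppr" → no match
10 → no match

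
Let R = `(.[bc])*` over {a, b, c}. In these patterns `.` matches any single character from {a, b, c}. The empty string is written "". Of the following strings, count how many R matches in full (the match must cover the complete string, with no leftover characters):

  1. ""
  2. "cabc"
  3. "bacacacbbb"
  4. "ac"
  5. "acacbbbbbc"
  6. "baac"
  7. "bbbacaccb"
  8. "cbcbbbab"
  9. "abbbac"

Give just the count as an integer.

1 → match
2 → no match
3 → no match
4 → match
5 → match
6 → no match
7 → no match
8 → match
9 → match
Total matched: 5

5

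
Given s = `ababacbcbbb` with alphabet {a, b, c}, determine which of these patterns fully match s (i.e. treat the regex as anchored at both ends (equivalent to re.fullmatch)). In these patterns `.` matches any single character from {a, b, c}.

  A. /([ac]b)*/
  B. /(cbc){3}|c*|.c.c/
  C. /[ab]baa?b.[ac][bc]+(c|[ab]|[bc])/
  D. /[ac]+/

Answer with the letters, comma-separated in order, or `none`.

A → no match
B → no match
C → match
D → no match

C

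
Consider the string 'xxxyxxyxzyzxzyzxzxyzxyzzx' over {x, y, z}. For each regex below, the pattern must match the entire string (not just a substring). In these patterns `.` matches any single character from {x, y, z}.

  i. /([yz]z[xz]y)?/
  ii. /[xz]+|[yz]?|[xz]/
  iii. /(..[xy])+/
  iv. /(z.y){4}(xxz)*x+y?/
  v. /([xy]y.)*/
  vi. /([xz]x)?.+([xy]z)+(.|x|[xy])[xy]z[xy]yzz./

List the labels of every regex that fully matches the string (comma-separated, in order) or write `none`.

i → no match
ii → no match
iii → no match
iv → no match — must start with 'z'
v → no match
vi → match

vi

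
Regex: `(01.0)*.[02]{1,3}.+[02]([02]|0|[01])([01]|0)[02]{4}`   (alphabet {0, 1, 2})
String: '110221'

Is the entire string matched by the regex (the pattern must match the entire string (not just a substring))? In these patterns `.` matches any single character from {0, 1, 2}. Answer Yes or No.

No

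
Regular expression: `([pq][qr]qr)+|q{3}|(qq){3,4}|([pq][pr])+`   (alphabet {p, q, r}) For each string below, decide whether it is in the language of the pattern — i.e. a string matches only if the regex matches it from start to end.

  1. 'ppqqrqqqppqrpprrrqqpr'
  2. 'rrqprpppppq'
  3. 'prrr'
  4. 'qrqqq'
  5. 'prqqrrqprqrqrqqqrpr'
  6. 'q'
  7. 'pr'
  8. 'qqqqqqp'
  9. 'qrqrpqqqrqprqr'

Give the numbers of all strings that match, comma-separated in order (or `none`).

7

1 → no match
2 → no match
3 → no match
4 → no match
5 → no match
6 → no match
7 → match
8 → no match
9 → no match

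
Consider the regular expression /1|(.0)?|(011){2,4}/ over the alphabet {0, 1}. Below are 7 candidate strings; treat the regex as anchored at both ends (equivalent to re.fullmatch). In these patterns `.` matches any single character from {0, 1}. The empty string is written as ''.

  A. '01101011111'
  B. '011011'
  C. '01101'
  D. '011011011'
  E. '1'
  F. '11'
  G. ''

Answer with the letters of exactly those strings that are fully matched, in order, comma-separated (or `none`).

A → no match
B → match
C → no match
D → match
E → match
F → no match
G → match

B, D, E, G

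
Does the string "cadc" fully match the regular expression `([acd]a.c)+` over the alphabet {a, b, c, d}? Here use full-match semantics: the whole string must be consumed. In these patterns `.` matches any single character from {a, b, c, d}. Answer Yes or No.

Yes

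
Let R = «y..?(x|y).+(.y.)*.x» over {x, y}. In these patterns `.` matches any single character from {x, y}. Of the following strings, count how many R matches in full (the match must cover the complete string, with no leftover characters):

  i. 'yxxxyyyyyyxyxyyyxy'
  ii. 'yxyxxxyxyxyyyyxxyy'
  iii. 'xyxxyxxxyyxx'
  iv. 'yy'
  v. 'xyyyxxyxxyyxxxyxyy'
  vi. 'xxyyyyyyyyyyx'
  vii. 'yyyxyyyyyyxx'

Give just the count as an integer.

1

i → no match — must end with 'x'
ii → no match — must end with 'x'
iii. 'xyxxyxxxyyxx' → no match — must start with 'y'
iv. 'yy' → no match — must end with 'x'
v → no match — must start with 'y'
vi → no match — must start with 'y'
vii. 'yyyxyyyyyyxx' → match
Total matched: 1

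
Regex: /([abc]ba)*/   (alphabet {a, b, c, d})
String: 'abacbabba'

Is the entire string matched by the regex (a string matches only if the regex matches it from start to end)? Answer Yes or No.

Yes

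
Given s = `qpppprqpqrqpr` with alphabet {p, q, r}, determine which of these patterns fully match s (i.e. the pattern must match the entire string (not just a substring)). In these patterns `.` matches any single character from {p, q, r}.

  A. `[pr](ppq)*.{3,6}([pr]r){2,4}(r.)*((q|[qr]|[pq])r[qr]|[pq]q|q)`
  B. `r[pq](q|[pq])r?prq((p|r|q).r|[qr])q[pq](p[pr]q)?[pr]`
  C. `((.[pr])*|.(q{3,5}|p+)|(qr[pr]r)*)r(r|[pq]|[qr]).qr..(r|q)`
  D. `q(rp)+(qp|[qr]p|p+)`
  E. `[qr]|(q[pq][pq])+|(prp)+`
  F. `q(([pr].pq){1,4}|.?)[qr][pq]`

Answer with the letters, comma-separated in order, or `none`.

A → no match
B → no match — must start with `r`
C → match
D → no match — must start with `qrp`
E → no match
F → no match

C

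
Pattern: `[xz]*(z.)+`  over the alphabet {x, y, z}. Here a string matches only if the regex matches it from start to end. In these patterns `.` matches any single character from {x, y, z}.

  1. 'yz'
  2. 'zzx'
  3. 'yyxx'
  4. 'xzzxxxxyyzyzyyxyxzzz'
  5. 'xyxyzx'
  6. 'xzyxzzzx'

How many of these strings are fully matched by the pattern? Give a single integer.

1

1 → no match
2 → match
3 → no match
4 → no match
5 → no match
6 → no match
Total matched: 1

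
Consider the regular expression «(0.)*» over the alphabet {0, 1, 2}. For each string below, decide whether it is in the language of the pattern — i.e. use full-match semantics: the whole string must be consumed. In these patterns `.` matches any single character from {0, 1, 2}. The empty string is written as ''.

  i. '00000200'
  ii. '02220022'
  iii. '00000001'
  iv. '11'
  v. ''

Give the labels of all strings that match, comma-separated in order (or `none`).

i, iii, v

i → match
ii → no match
iii → match
iv → no match
v → match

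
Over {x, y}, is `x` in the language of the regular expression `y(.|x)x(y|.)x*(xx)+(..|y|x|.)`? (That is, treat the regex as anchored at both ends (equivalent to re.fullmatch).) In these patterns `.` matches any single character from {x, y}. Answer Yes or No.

Every match must start with `y`, but `x` does not.

No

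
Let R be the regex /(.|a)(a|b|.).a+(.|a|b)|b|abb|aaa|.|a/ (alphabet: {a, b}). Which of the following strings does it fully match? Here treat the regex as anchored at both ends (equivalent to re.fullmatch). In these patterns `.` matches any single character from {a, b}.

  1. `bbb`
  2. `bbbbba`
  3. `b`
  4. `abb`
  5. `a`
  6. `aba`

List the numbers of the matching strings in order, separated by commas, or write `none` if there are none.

3, 4, 5

1 → no match
2 → no match
3 → match
4 → match
5 → match
6 → no match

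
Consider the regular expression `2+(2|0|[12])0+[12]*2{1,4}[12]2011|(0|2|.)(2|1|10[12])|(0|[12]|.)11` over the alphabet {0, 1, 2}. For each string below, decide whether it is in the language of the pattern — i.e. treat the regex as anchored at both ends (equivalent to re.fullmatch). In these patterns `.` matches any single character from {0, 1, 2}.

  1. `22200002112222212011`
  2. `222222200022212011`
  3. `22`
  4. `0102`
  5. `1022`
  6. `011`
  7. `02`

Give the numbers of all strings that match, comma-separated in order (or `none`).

1, 2, 3, 4, 6, 7

1 → match
2 → match
3 → match
4 → match
5 → no match
6 → match
7 → match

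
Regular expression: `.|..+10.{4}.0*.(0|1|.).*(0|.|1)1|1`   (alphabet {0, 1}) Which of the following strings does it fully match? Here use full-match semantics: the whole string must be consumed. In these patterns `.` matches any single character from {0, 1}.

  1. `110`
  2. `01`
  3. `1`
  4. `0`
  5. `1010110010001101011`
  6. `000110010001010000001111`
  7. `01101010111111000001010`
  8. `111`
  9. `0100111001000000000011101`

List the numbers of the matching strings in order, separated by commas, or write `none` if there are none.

1. `110` → no match
2. `01` → no match
3. `1` → match
4. `0` → match
5 → match
6 → match
7 → no match
8. `111` → no match
9 → match

3, 4, 5, 6, 9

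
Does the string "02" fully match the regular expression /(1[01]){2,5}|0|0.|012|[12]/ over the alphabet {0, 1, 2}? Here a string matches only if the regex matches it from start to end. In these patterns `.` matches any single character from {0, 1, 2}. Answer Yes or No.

Yes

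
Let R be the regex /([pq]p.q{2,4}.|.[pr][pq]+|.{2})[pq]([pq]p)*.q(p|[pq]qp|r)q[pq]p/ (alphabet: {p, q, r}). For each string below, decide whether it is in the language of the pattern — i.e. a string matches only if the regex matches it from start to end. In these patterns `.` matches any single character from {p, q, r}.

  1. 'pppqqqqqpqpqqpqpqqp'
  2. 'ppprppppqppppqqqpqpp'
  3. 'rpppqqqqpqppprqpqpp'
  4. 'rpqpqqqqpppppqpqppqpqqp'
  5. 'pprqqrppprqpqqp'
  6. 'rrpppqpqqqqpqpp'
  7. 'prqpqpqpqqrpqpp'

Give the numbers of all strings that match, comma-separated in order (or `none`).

1, 3, 4, 5, 6

1 → match
2 → no match
3 → match
4 → match
5 → match
6 → match
7 → no match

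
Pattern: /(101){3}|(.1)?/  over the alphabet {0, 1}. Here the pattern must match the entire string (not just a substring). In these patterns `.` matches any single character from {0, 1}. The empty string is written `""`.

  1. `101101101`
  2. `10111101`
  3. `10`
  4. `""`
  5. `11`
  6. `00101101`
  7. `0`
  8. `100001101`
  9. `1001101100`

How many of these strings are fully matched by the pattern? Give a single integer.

1 → match
2 → no match
3 → no match
4 → match
5 → match
6 → no match
7 → no match
8 → no match
9 → no match
Total matched: 3

3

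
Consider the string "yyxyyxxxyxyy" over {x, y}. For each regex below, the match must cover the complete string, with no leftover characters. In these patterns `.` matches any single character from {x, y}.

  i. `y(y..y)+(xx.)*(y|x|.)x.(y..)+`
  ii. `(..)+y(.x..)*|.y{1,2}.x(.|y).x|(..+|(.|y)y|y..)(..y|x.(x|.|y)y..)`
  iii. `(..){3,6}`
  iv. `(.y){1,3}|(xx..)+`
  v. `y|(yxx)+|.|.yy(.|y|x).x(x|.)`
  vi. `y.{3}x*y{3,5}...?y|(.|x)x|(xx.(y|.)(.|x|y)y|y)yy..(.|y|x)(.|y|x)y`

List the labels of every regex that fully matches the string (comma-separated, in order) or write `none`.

i → no match
ii → match
iii → match
iv → no match
v → no match
vi → no match

ii, iii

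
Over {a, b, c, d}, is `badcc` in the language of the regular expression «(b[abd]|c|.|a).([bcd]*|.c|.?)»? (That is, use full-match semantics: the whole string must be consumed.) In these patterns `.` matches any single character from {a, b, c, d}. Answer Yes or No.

Yes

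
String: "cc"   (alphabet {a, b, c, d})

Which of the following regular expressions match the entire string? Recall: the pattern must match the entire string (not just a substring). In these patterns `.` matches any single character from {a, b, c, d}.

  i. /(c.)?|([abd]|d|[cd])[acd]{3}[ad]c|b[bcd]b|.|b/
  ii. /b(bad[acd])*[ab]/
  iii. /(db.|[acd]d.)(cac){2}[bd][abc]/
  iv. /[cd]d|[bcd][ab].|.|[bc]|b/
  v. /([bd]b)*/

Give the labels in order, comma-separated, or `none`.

i

i → match
ii → no match — must start with "b"
iii → no match
iv → no match
v → no match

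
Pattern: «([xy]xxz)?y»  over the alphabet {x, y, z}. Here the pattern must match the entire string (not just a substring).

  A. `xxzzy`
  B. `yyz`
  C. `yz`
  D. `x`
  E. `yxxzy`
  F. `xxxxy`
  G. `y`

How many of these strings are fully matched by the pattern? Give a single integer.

A. `xxzzy` → no match
B. `yyz` → no match — must end with `y`
C. `yz` → no match — must end with `y`
D. `x` → no match — must end with `y`
E. `yxxzy` → match
F. `xxxxy` → no match
G. `y` → match
Total matched: 2

2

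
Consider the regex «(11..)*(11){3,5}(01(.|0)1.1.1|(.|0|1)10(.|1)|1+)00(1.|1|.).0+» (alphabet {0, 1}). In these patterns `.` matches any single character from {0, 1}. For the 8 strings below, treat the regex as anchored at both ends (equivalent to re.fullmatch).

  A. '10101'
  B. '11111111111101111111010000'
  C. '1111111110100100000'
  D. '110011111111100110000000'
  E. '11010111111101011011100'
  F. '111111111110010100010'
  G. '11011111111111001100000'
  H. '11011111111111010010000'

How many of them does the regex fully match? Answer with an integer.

A → no match — must end with '0'
B → no match
C → no match
D → match
E → no match
F → no match
G → match
H → match
Total matched: 3

3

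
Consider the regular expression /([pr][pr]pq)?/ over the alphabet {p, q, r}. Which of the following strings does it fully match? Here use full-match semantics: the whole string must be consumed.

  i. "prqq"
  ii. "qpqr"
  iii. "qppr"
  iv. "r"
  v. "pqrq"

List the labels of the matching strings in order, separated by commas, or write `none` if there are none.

none

i. "prqq" → no match
ii. "qpqr" → no match
iii. "qppr" → no match
iv. "r" → no match
v. "pqrq" → no match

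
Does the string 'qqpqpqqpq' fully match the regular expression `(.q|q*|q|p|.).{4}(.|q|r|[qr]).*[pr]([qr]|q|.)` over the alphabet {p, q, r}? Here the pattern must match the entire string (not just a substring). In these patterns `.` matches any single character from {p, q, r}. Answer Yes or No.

Yes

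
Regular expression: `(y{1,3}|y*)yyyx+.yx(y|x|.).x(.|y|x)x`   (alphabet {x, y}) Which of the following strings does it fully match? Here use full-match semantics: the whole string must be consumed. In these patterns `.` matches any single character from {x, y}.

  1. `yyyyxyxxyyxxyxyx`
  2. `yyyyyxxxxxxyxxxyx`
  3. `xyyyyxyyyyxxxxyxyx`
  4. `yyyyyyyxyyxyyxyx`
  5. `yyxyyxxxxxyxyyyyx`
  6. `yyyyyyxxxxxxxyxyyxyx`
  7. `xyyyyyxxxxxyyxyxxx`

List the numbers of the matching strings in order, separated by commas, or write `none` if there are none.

1 → no match
2 → no match
3 → no match
4 → match
5 → no match
6 → match
7 → no match

4, 6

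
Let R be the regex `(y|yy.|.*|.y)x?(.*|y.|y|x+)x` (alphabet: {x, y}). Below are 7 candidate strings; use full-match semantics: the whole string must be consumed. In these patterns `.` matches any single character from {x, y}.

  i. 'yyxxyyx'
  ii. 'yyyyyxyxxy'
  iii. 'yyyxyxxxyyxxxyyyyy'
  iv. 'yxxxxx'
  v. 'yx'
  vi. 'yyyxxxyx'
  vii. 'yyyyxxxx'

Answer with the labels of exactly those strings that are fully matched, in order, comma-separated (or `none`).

i, iv, v, vi, vii

i → match
ii → no match — must end with 'x'
iii → no match — must end with 'x'
iv → match
v → match
vi → match
vii → match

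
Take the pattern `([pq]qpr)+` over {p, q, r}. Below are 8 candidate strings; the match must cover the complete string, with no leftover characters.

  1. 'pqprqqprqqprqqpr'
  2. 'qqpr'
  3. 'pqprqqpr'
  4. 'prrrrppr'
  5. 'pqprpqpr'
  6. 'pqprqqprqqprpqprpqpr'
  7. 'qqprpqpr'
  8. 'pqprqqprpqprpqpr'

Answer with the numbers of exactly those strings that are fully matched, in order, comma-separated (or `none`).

1 → match
2 → match
3 → match
4 → no match — must end with 'qpr'
5 → match
6 → match
7 → match
8 → match

1, 2, 3, 5, 6, 7, 8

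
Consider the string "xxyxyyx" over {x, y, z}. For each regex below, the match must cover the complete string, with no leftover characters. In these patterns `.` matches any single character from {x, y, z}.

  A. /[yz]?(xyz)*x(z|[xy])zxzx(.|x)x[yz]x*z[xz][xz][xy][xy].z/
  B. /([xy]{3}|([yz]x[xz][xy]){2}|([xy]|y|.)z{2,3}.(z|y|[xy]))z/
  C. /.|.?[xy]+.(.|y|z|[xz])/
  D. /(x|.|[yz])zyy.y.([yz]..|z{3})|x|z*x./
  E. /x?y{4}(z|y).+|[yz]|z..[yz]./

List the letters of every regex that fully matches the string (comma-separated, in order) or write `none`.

C

A → no match — must end with "z"
B → no match — must end with "z"
C → match
D → no match
E → no match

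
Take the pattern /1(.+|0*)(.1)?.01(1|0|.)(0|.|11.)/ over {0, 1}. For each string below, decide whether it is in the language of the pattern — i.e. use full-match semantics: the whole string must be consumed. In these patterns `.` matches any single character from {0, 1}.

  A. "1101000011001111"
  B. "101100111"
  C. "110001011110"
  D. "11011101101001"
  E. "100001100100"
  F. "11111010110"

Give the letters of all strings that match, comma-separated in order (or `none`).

B, C, E, F

A → no match
B. "101100111" → match
C. "110001011110" → match
D → no match
E. "100001100100" → match
F. "11111010110" → match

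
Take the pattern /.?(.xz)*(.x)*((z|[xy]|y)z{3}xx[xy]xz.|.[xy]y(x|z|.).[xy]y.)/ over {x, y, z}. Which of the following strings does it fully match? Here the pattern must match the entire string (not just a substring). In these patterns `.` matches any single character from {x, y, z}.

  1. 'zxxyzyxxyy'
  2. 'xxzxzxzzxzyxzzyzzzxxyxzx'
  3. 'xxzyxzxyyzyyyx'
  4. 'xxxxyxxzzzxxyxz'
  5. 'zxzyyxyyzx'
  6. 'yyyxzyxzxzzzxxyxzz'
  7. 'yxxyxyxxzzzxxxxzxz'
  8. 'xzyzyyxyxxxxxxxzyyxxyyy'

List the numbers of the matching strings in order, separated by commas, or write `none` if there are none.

1 → no match
2 → no match
3 → match
4 → no match
5 → no match
6 → no match
7 → no match
8 → no match

3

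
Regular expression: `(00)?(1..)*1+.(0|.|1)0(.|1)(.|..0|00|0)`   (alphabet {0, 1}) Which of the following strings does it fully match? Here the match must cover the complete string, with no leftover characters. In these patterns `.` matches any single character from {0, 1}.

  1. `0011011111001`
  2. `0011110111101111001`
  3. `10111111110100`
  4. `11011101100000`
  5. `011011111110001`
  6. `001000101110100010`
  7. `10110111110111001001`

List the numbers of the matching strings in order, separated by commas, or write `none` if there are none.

1, 3

1 → match
2 → no match
3 → match
4 → no match
5 → no match
6 → no match
7 → no match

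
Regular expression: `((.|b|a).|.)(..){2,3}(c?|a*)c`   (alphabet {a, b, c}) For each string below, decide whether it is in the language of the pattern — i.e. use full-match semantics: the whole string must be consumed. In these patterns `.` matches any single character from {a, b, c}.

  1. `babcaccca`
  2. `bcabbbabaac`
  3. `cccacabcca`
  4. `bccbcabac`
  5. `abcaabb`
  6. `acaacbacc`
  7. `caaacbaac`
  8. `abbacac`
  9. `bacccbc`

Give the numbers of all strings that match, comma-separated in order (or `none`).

1. `babcaccca` → no match — must end with `c`
2. `bcabbbabaac` → match
3. `cccacabcca` → no match — must end with `c`
4. `bccbcabac` → match
5. `abcaabb` → no match — must end with `c`
6. `acaacbacc` → match
7. `caaacbaac` → match
8. `abbacac` → match
9. `bacccbc` → match

2, 4, 6, 7, 8, 9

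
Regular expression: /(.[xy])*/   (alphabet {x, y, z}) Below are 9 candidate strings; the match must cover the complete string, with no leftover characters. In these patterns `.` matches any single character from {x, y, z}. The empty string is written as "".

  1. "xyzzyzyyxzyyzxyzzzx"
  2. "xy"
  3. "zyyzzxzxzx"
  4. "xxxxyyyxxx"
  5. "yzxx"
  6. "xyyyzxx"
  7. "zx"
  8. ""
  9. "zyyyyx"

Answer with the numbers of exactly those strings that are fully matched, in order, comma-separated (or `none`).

1 → no match
2 → match
3 → no match
4 → match
5 → no match
6 → no match
7 → match
8 → match
9 → match

2, 4, 7, 8, 9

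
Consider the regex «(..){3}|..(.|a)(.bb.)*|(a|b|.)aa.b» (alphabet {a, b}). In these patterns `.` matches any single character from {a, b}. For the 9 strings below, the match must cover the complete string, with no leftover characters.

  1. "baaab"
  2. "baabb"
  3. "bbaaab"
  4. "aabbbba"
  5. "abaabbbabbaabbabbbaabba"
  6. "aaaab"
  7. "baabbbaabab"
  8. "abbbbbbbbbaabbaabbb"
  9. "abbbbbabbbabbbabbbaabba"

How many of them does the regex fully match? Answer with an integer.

8

1 → match
2 → match
3 → match
4 → match
5 → match
6 → match
7 → no match
8 → match
9 → match
Total matched: 8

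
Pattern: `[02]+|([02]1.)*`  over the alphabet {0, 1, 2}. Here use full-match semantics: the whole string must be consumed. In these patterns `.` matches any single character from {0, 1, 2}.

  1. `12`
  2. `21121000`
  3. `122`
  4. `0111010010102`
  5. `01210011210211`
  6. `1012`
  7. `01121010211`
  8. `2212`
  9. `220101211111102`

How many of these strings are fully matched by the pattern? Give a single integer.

0

1 → no match
2 → no match
3 → no match
4 → no match
5 → no match
6 → no match
7 → no match
8 → no match
9 → no match
Total matched: 0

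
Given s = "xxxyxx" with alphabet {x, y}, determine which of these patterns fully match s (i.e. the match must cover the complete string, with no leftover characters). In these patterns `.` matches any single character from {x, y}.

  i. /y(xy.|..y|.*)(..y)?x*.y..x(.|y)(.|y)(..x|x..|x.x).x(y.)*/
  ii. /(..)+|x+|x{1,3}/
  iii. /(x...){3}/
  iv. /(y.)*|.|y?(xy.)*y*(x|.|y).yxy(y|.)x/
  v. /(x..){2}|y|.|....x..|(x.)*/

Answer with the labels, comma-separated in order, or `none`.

i → no match — must start with "y"
ii → match
iii → no match
iv → no match
v → match

ii, v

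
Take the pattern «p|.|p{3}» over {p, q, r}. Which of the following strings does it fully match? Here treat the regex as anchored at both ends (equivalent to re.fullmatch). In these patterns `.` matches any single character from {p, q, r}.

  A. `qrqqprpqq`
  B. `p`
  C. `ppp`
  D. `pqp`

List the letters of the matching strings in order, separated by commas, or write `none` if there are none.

A. `qrqqprpqq` → no match
B. `p` → match
C. `ppp` → match
D. `pqp` → no match

B, C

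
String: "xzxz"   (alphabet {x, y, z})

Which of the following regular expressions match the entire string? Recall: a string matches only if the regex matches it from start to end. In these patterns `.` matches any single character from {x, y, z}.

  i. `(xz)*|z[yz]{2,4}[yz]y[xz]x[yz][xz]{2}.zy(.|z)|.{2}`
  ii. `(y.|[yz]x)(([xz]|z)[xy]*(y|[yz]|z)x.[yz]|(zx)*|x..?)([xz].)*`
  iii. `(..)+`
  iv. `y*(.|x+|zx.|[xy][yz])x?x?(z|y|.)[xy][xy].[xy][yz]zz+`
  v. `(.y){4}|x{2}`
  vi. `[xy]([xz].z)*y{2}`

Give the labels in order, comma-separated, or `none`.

i → match
ii → no match
iii → match
iv → no match
v → no match
vi → no match — must end with "y"

i, iii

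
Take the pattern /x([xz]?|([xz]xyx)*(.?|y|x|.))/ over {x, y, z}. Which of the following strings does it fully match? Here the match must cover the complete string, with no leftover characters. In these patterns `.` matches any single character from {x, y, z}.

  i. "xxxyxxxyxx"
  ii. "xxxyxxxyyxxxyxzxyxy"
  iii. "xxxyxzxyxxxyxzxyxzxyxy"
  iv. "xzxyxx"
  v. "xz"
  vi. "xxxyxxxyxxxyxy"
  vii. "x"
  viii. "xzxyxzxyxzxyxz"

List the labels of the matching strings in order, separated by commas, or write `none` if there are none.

i → match
ii → no match
iii → match
iv → match
v → match
vi → match
vii → match
viii → match

i, iii, iv, v, vi, vii, viii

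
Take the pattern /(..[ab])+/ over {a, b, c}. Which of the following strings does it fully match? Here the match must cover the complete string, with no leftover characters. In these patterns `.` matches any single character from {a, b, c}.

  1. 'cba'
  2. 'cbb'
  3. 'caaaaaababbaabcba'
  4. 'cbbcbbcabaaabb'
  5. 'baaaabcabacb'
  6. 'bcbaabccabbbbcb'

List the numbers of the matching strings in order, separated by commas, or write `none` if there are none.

1. 'cba' → match
2. 'cbb' → match
3 → no match
4 → no match
5. 'baaaabcabacb' → match
6 → match

1, 2, 5, 6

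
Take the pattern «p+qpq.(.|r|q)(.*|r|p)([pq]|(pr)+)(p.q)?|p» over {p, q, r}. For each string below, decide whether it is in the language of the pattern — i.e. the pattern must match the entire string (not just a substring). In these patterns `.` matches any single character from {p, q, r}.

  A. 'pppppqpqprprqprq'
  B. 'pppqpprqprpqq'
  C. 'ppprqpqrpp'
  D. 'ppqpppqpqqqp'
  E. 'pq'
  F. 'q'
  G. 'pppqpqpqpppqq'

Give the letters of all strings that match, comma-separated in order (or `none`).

A, G

A → match
B → no match
C. 'ppprqpqrpp' → no match
D. 'ppqpppqpqqqp' → no match
E. 'pq' → no match
F. 'q' → no match — must start with 'p'
G → match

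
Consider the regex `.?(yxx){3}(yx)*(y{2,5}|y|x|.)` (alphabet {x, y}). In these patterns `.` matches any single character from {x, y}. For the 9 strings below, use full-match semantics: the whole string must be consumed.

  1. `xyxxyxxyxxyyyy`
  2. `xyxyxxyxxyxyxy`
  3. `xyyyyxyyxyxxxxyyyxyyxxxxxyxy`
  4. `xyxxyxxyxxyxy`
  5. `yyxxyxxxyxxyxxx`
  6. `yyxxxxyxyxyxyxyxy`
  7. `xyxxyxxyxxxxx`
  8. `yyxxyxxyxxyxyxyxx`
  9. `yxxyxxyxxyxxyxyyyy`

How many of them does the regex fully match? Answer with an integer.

1 → match
2 → no match
3 → no match
4 → match
5 → no match
6 → no match
7 → no match
8 → match
9 → no match
Total matched: 3

3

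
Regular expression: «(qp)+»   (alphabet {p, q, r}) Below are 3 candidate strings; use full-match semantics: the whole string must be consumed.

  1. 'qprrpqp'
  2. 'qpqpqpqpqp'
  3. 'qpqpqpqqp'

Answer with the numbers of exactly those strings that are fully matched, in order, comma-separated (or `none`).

1 → no match
2 → match
3 → no match

2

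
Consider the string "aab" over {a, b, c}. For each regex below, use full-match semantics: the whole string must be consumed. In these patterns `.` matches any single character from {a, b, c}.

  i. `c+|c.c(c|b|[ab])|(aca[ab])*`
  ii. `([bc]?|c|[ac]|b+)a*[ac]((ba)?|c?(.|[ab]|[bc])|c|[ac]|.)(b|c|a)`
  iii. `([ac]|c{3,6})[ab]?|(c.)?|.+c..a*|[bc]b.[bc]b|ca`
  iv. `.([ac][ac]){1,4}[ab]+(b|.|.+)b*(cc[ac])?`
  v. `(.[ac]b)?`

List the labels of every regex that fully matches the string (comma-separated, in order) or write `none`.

ii, v

i → no match
ii → match
iii → no match
iv → no match
v → match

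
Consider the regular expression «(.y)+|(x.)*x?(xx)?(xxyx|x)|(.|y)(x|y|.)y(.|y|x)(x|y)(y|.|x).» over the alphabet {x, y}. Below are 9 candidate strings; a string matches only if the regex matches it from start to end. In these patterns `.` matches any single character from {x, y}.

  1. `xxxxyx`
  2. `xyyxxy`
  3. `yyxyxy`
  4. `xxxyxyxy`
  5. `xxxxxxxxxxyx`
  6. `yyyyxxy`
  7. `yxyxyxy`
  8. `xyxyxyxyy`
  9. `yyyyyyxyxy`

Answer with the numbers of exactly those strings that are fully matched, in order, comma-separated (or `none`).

1 → match
2 → no match
3 → match
4 → no match
5 → match
6 → match
7 → match
8 → no match
9 → match

1, 3, 5, 6, 7, 9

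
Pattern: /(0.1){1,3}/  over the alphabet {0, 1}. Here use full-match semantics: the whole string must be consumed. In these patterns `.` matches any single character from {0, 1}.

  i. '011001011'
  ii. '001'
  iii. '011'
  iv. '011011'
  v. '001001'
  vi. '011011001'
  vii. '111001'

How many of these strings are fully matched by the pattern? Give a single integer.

6

i → match
ii → match
iii → match
iv → match
v → match
vi → match
vii → no match — must start with '0'
Total matched: 6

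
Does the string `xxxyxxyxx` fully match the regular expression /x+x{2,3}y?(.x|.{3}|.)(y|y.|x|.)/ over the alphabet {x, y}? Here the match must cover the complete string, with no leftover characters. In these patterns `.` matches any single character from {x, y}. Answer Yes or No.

No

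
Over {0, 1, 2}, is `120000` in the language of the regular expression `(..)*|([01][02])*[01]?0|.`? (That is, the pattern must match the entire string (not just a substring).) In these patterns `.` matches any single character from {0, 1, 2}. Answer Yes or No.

Yes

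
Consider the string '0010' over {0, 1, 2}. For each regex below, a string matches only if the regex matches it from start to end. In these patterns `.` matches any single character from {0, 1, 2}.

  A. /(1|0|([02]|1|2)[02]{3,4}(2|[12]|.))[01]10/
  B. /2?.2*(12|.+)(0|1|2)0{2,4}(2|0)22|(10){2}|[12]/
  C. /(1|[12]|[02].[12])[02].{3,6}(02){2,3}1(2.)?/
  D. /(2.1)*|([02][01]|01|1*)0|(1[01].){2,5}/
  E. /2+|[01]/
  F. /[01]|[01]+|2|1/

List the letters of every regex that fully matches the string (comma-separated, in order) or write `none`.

A → match
B → no match
C → no match
D → no match
E → no match
F → match

A, F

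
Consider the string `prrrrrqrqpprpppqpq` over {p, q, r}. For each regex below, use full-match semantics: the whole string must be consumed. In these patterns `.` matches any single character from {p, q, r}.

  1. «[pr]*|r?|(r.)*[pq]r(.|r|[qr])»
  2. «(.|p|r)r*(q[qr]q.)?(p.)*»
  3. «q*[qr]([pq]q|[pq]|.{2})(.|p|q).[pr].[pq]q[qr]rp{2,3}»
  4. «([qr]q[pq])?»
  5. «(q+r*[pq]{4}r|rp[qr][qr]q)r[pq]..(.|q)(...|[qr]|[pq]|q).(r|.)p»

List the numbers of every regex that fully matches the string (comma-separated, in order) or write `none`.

2

1 → no match
2 → match
3 → no match — must end with `p`
4 → no match
5 → no match — must end with `p`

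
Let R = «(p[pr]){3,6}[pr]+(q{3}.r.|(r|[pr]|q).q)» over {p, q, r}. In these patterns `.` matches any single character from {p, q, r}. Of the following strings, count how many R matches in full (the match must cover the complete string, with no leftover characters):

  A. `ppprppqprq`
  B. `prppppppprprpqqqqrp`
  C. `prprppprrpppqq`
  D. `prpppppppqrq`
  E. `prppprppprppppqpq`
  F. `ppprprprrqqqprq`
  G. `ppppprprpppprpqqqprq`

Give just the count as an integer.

A → no match
B → match
C → match
D → match
E → match
F → match
G → match
Total matched: 6

6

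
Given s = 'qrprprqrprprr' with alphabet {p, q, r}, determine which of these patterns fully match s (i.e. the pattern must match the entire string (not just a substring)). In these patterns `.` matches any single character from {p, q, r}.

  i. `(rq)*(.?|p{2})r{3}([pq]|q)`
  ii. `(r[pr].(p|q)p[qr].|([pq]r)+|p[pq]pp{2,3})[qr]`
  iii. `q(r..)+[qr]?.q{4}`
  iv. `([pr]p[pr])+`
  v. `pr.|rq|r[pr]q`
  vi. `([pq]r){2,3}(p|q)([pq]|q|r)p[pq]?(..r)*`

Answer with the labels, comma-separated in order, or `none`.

ii

i → no match
ii → match
iii → no match — must end with 'q'
iv → no match
v → no match
vi → no match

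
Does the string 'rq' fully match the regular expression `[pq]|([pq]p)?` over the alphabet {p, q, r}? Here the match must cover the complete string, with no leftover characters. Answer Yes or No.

No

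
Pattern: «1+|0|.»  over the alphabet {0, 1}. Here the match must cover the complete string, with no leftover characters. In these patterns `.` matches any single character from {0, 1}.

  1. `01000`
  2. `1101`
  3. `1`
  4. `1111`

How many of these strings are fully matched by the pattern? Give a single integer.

1. `01000` → no match
2. `1101` → no match
3. `1` → match
4. `1111` → match
Total matched: 2

2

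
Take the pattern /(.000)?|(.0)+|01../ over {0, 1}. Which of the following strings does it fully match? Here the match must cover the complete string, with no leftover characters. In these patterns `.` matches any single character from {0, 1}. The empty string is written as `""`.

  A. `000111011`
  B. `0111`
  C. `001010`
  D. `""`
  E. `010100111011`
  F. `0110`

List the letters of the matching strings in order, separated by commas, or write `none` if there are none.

A → no match
B → match
C → match
D → match
E → no match
F → match

B, C, D, F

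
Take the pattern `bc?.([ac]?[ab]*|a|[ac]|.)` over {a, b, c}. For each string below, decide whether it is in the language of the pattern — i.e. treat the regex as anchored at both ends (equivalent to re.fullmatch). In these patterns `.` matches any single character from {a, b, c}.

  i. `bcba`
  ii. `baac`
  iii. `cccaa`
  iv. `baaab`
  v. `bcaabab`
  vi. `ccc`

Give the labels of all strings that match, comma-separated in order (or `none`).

i, iv, v

i → match
ii → no match
iii → no match — must start with `b`
iv → match
v → match
vi → no match — must start with `b`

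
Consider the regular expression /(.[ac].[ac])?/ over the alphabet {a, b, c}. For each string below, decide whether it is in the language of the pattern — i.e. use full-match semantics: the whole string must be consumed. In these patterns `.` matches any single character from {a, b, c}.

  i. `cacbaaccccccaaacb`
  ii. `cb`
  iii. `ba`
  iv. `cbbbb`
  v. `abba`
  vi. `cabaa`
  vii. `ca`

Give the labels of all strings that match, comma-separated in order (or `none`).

i → no match
ii → no match
iii → no match
iv → no match
v → no match
vi → no match
vii → no match

none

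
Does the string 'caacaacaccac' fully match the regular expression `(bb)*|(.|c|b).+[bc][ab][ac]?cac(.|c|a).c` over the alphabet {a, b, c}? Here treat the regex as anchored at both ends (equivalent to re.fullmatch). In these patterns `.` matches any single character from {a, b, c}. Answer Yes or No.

Yes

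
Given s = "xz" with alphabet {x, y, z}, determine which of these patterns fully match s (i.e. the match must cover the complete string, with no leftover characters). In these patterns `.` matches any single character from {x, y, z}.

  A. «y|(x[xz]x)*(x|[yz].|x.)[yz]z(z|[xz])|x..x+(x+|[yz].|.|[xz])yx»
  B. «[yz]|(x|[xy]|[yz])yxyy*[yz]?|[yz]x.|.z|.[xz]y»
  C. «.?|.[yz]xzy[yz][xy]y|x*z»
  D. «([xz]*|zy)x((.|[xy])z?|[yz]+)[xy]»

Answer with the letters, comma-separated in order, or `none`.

B, C

A → no match
B → match
C → match
D → no match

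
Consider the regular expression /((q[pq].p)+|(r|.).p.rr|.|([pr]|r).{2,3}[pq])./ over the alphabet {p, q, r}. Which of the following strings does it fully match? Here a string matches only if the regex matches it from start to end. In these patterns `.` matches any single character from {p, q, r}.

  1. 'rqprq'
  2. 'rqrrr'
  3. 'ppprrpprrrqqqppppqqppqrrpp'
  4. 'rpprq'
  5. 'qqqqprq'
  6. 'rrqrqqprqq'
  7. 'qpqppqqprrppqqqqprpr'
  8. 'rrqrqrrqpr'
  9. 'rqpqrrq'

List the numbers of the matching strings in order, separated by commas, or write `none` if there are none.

9

1 → no match
2 → no match
3 → no match
4 → no match
5 → no match
6 → no match
7 → no match
8 → no match
9 → match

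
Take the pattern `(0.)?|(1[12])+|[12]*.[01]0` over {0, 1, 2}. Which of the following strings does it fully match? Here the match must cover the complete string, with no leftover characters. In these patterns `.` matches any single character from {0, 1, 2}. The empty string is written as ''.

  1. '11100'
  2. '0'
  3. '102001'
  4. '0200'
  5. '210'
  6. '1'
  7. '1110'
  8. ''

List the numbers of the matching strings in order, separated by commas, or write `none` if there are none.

1 → match
2 → no match
3 → no match
4 → no match
5 → match
6 → no match
7 → match
8 → match

1, 5, 7, 8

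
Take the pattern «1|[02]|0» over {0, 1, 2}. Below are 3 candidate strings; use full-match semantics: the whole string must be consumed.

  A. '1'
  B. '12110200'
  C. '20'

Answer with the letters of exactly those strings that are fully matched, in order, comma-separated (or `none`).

A

A → match
B → no match
C → no match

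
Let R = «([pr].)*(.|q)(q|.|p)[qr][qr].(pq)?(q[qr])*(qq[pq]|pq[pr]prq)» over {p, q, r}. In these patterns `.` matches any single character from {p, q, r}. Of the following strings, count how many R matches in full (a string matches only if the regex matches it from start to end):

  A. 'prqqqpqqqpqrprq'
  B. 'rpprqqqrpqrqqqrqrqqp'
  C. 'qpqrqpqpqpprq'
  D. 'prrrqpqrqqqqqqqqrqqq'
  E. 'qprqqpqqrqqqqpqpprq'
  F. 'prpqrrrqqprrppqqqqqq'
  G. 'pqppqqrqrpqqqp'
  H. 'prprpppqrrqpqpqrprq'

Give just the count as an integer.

8

A → match
B → match
C → match
D → match
E → match
F → match
G → match
H → match
Total matched: 8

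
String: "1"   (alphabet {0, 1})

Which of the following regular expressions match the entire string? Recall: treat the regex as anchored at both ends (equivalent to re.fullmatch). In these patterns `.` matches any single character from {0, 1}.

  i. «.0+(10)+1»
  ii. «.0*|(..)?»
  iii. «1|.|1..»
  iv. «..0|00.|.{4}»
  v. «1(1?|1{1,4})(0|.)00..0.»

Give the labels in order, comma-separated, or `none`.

i → no match — must end with "101"
ii → match
iii → match
iv → no match
v → no match

ii, iii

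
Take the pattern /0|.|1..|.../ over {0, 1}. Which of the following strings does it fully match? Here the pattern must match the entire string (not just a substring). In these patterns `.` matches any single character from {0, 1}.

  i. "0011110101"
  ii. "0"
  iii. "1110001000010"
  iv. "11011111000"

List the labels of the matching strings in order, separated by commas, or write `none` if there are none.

i → no match
ii → match
iii → no match
iv → no match

ii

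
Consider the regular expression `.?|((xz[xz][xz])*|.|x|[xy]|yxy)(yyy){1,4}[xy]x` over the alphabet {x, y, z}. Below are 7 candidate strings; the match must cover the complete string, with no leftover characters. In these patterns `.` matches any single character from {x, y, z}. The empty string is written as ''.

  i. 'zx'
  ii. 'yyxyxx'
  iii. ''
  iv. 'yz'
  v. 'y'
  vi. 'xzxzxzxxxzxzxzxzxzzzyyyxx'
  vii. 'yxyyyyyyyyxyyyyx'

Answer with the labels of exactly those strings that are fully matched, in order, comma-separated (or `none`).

i → no match
ii → no match
iii → match
iv → no match
v → match
vi → match
vii → no match

iii, v, vi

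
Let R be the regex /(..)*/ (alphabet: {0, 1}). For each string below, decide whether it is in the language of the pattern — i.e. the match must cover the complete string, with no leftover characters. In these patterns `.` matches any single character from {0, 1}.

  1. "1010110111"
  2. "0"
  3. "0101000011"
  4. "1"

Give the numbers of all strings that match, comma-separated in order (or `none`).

1 → match
2 → no match
3 → match
4 → no match

1, 3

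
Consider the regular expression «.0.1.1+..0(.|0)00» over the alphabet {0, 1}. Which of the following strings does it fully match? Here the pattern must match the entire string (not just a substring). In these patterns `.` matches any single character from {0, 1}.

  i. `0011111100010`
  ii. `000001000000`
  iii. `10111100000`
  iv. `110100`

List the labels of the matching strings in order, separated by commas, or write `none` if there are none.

i → no match — must end with `00`
ii → no match
iii → no match
iv → no match

none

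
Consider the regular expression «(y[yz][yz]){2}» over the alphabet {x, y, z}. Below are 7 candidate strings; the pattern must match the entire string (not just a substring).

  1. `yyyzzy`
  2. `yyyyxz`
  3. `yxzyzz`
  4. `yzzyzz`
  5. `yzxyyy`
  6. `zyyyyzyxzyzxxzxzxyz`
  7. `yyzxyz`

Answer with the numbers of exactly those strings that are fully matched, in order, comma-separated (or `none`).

4

1 → no match
2 → no match
3 → no match
4 → match
5 → no match
6 → no match — must start with `y`
7 → no match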